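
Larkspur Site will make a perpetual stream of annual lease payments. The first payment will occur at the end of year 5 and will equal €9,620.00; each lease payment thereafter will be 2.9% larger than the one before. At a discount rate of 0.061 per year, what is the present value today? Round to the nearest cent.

€237226.69

Value at end of year 4: C₁ / (r − g) = €9,620.00 / (0.061 − 0.029) = €300,625.0000
Discount to today: PV = €300,625.0000 / (1 + 0.061)^4 = €300,625.0000 / 1.267248 = €237,226.69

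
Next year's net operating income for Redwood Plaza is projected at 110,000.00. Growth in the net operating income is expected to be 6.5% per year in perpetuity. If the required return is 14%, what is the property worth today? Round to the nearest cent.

1466666.67

Growing perpetuity: P = D₁ / (r − g) = 110,000.0000 / (0.14 − 0.065) = 1,466,666.67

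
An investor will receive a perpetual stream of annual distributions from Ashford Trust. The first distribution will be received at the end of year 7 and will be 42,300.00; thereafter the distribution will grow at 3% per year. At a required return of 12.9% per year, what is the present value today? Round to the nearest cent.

206320.09

Value at end of year 6: C₁ / (r − g) = 42,300.00 / (0.129 − 0.03) = 427,272.7273
Discount to today: PV = 427,272.7273 / (1 + 0.129)^6 = 427,272.7273 / 2.070922 = 206,320.09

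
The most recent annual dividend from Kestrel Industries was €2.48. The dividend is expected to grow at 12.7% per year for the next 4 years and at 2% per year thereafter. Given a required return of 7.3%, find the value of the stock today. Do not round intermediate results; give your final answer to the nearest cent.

D_1 = 2.79496
D_2 = 3.14992
D_3 = 3.54996
D_4 = 4.00080
Terminal value at year 4: TV = D_4×(1+g_2)/(r−g_2) = 4.08082/0.053 = 76.99662
P_0 = D_1/(1+r)^1 + D_2/(1+r)^2 + D_3/(1+r)^3 + D_4/(1+r)^4 + TV/(1+r)^4
    = 2.60481 + 2.73590 + 2.87359 + 3.01820 + 58.08617 = 69.31867

€69.32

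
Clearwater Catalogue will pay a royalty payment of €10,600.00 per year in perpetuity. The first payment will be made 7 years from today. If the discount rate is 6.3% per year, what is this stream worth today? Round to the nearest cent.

Value at end of year 6: C / r = €10,600.00 / 0.063 = €168,253.9683
Discount to today: PV = €168,253.9683 / (1 + 0.063)^6 = €168,253.9683 / 1.442778 = €116,618.04

€116618.04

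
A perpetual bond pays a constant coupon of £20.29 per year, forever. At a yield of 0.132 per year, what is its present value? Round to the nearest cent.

£153.71

Level perpetuity: PV = C / r = £20.29 / 0.132 = £153.71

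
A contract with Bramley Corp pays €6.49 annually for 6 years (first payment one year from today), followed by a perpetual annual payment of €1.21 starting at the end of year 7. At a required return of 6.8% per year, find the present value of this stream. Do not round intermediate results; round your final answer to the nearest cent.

PV of 6-year annuity: €6.49 × [1 − (1+0.068)^−6] / 0.068 = 31.12677
Perpetuity value at year 6: €1.21 / 0.068 = 17.79412
PV of perpetuity: 17.79412 / (1+0.068)^6 = 11.99082
Total PV = 31.12677 + 11.99082 = 43.11759

€43.12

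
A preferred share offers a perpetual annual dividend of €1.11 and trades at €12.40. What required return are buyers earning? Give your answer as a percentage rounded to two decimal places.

P = C/r ⇒ r = C/P = €1.11/€12.40 = 0.089516

8.95%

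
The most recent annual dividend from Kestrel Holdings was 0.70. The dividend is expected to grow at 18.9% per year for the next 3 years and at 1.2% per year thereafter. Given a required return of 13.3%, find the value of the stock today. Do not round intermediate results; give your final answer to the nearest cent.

D_1 = 0.83230
D_2 = 0.98960
D_3 = 1.17664
Terminal value at year 3: TV = D_3×(1+g_2)/(r−g_2) = 1.19076/0.121 = 9.84099
P_0 = D_1/(1+r)^1 + D_2/(1+r)^2 + D_3/(1+r)^3 + TV/(1+r)^3
    = 0.73460 + 0.77091 + 0.80901 + 6.76627 = 9.08078

9.08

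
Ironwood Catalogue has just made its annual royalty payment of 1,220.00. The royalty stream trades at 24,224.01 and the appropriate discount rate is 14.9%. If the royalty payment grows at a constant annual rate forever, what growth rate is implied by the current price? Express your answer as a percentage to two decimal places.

9.39%

P = D₀(1+g)/(r−g) ⇒ P(r−g) = D₀(1+g) ⇒ g(P+D₀) = P·r − D₀
g = (P·r − D₀)/(P + D₀) = (24,224.01×0.149 − 1,220.00) / (24,224.01 + 1,220.00) = 0.093907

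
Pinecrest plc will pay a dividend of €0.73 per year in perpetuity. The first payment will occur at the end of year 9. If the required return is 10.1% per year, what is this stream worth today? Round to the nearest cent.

€3.35

Value at end of year 8: C / r = €0.73 / 0.101 = €7.2277
Discount to today: PV = €7.2277 / (1 + 0.101)^8 = €7.2277 / 2.159228 = €3.35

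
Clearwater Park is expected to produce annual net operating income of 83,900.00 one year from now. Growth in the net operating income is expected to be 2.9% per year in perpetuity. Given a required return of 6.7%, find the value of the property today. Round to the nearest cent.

2207894.74

Growing perpetuity: P = D₁ / (r − g) = 83,900.0000 / (0.067 − 0.029) = 2,207,894.74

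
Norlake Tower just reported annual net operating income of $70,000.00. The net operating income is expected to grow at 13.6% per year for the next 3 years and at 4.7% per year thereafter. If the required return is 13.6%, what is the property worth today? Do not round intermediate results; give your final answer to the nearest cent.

D_1 = 79520.00000
D_2 = 90334.72000
D_3 = 102620.24192
Terminal value at year 3: TV = D_3×(1+g_2)/(r−g_2) = 107443.39329/0.089 = 1207229.13809
P_0 = D_1/(1+r)^1 + D_2/(1+r)^2 + D_3/(1+r)^3 + TV/(1+r)^3
    = 70000.00000 + 70000.00000 + 70000.00000 + 823483.14607 = 1033483.14607

$1033483.15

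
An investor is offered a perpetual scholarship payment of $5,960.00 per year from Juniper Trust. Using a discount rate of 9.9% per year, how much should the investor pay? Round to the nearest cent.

$60202.02

Level perpetuity: PV = C / r = $5,960.00 / 0.099 = $60,202.02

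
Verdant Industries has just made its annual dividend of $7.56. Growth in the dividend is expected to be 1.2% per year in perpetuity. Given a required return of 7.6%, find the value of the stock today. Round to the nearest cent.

D₁ = D₀ × (1 + g) = $7.56 × 1.012 = $7.6507
Growing perpetuity: P = D₁ / (r − g) = $7.6507 / (0.076 − 0.012) = $119.54

$119.54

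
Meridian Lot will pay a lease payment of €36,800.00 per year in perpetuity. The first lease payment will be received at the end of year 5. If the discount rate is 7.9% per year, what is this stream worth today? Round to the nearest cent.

Value at end of year 4: C / r = €36,800.00 / 0.079 = €465,822.7848
Discount to today: PV = €465,822.7848 / (1 + 0.079)^4 = €465,822.7848 / 1.355457 = €343,664.72

€343664.72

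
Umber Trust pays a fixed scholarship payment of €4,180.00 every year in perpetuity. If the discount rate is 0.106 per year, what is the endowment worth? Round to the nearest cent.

€39433.96

Level perpetuity: PV = C / r = €4,180.00 / 0.106 = €39,433.96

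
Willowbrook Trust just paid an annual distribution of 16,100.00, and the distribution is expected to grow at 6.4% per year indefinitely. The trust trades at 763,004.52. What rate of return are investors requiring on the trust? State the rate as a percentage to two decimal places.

8.65%

D₁ = 16,100.00 × 1.064 = 17,130.4000
P = D₁/(r − g) ⇒ r = D₁/P + g = 17,130.4000/763,004.52 + 0.064 = 0.022451 + 0.064 = 0.086451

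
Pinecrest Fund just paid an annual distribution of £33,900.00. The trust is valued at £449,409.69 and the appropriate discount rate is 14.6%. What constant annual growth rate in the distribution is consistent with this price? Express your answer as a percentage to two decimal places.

P = D₀(1+g)/(r−g) ⇒ P(r−g) = D₀(1+g) ⇒ g(P+D₀) = P·r − D₀
g = (P·r − D₀)/(P + D₀) = (£449,409.69×0.146 − £33,900.00) / (£449,409.69 + £33,900.00) = 0.065618

6.56%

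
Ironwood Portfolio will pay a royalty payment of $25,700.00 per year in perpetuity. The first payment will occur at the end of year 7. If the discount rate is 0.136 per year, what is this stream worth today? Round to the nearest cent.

Value at end of year 6: C / r = $25,700.00 / 0.136 = $188,970.5882
Discount to today: PV = $188,970.5882 / (1 + 0.136)^6 = $188,970.5882 / 2.149166 = $87,927.40

$87927.40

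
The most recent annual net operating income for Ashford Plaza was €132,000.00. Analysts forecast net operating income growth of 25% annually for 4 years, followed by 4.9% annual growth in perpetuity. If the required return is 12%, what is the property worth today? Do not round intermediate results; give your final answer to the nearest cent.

D_1 = 165000.00000
D_2 = 206250.00000
D_3 = 257812.50000
D_4 = 322265.62500
Terminal value at year 4: TV = D_4×(1+g_2)/(r−g_2) = 338056.64062/0.071 = 4761361.13556
P_0 = D_1/(1+r)^1 + D_2/(1+r)^2 + D_3/(1+r)^3 + D_4/(1+r)^4 + TV/(1+r)^4
    = 147321.42857 + 164421.23724 + 183505.84514 + 204805.63074 + 3025931.07946 = 3725985.22116

€3725985.22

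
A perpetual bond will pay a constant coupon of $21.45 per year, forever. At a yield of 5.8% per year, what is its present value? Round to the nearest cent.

Level perpetuity: PV = C / r = $21.45 / 0.058 = $369.83

$369.83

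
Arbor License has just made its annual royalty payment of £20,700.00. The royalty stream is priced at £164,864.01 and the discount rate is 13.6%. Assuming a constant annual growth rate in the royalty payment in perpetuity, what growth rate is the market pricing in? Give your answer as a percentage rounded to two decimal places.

P = D₀(1+g)/(r−g) ⇒ P(r−g) = D₀(1+g) ⇒ g(P+D₀) = P·r − D₀
g = (P·r − D₀)/(P + D₀) = (£164,864.01×0.136 − £20,700.00) / (£164,864.01 + £20,700.00) = 0.009277

0.93%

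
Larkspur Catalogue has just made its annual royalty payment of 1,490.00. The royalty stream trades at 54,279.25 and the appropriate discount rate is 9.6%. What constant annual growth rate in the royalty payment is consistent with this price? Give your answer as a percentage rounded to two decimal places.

6.67%

P = D₀(1+g)/(r−g) ⇒ P(r−g) = D₀(1+g) ⇒ g(P+D₀) = P·r − D₀
g = (P·r − D₀)/(P + D₀) = (54,279.25×0.096 − 1,490.00) / (54,279.25 + 1,490.00) = 0.066718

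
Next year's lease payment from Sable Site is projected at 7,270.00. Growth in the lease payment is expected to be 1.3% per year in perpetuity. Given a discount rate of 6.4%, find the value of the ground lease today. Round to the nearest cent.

Growing perpetuity: P = D₁ / (r − g) = 7,270.0000 / (0.064 − 0.013) = 142,549.02

142549.02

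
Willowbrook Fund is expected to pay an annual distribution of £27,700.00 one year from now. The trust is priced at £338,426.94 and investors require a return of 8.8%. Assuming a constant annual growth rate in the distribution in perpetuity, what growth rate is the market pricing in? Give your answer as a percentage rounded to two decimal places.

0.62%

P = D₁/(r−g) ⇒ g = r − D₁/P = 0.088 − £27,700.00/£338,426.94 = 0.006151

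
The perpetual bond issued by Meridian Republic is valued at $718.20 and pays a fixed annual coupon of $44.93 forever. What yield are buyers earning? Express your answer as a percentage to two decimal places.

P = C/r ⇒ r = C/P = $44.93/$718.20 = 0.062559

6.26%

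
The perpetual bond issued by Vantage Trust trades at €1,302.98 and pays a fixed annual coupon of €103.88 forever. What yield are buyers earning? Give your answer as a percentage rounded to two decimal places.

7.97%

P = C/r ⇒ r = C/P = €103.88/€1,302.98 = 0.079725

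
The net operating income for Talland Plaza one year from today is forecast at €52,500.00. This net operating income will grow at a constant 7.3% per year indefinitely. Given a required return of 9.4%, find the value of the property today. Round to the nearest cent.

Growing perpetuity: P = D₁ / (r − g) = €52,500.0000 / (0.094 − 0.073) = €2,500,000.00

€2500000.00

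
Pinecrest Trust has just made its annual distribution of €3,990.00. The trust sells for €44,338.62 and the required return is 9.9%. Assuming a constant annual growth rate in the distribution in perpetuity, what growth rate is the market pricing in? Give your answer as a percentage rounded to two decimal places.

0.83%

P = D₀(1+g)/(r−g) ⇒ P(r−g) = D₀(1+g) ⇒ g(P+D₀) = P·r − D₀
g = (P·r − D₀)/(P + D₀) = (€44,338.62×0.099 − €3,990.00) / (€44,338.62 + €3,990.00) = 0.008267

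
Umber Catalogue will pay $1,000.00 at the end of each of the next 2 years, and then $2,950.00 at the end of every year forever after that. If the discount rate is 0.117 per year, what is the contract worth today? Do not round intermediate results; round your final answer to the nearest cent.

$21905.04

PV of 2-year annuity: $1,000.00 × [1 − (1+0.117)^−2] / 0.117 = 1696.73693
Perpetuity value at year 2: $2,950.00 / 0.117 = 25213.67521
PV of perpetuity: 25213.67521 / (1+0.117)^2 = 20208.30128
Total PV = 1696.73693 + 20208.30128 = 21905.03821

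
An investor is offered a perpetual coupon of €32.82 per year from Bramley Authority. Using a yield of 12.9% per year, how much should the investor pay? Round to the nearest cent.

€254.42

Level perpetuity: PV = C / r = €32.82 / 0.129 = €254.42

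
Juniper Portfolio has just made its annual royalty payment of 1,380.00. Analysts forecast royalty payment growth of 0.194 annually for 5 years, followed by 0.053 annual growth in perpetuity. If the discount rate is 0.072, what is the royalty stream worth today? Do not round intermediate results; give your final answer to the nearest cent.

140744.84

D_1 = 1647.72000
D_2 = 1967.37768
D_3 = 2349.04895
D_4 = 2804.76445
D_5 = 3348.88875
Terminal value at year 5: TV = D_5×(1+g_2)/(r−g_2) = 3526.37985/0.019 = 185598.93960
P_0 = D_1/(1+r)^1 + D_2/(1+r)^2 + D_3/(1+r)^3 + D_4/(1+r)^4 + D_5/(1+r)^5 + TV/(1+r)^5
    = 1537.05224 + 1711.97796 + 1906.81127 + 2123.81778 + 2365.52092 + 131099.65953 = 140744.83970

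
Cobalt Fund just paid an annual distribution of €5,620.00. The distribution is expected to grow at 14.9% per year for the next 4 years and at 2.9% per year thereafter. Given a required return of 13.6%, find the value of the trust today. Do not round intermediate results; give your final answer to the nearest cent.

€79693.83

D_1 = 6457.38000
D_2 = 7419.52962
D_3 = 8525.03953
D_4 = 9795.27042
Terminal value at year 4: TV = D_4×(1+g_2)/(r−g_2) = 10079.33327/0.107 = 94199.37632
P_0 = D_1/(1+r)^1 + D_2/(1+r)^2 + D_3/(1+r)^3 + D_4/(1+r)^4 + TV/(1+r)^4
    = 5684.31338 + 5749.36274 + 5815.15650 + 5881.70319 + 56563.29517 = 79693.83098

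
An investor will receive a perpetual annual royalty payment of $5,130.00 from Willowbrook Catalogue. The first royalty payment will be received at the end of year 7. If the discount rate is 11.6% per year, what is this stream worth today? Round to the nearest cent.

$22891.50

Value at end of year 6: C / r = $5,130.00 / 0.116 = $44,224.1379
Discount to today: PV = $44,224.1379 / (1 + 0.116)^6 = $44,224.1379 / 1.931902 = $22,891.50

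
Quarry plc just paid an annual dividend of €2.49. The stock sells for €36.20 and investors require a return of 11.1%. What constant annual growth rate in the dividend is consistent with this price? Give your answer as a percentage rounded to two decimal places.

3.95%

P = D₀(1+g)/(r−g) ⇒ P(r−g) = D₀(1+g) ⇒ g(P+D₀) = P·r − D₀
g = (P·r − D₀)/(P + D₀) = (€36.20×0.111 − €2.49) / (€36.20 + €2.49) = 0.039499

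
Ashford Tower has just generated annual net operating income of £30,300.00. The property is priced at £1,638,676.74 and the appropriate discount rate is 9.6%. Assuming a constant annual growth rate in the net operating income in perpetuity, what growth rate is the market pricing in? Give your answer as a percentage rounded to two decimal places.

7.61%

P = D₀(1+g)/(r−g) ⇒ P(r−g) = D₀(1+g) ⇒ g(P+D₀) = P·r − D₀
g = (P·r − D₀)/(P + D₀) = (£1,638,676.74×0.096 − £30,300.00) / (£1,638,676.74 + £30,300.00) = 0.076102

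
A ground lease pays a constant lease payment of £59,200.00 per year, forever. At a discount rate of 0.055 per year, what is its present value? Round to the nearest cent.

Level perpetuity: PV = C / r = £59,200.00 / 0.055 = £1,076,363.64

£1076363.64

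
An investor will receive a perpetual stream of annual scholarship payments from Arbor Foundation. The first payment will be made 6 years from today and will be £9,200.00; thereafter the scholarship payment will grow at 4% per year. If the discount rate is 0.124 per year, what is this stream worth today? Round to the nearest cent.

Value at end of year 5: C₁ / (r − g) = £9,200.00 / (0.124 − 0.04) = £109,523.8095
Discount to today: PV = £109,523.8095 / (1 + 0.124)^5 = £109,523.8095 / 1.794038 = £61,048.78

£61048.78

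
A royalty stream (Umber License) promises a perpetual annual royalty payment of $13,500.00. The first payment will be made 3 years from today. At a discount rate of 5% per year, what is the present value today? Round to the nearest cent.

Value at end of year 2: C / r = $13,500.00 / 0.05 = $270,000.0000
Discount to today: PV = $270,000.0000 / (1 + 0.05)^2 = $270,000.0000 / 1.102500 = $244,897.96

$244897.96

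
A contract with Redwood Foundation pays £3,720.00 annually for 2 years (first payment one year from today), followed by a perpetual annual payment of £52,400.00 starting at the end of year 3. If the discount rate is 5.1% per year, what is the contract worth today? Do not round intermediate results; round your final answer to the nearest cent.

PV of 2-year annuity: £3,720.00 × [1 − (1+0.051)^−2] / 0.051 = 6907.21808
Perpetuity value at year 2: £52,400.00 / 0.051 = 1027450.98039
PV of perpetuity: 1027450.98039 / (1+0.051)^2 = 930155.75795
Total PV = 6907.21808 + 930155.75795 = 937062.97604

£937062.98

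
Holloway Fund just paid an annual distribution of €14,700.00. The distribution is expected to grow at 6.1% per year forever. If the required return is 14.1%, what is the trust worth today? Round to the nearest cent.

€194958.75

D₁ = D₀ × (1 + g) = €14,700.00 × 1.061 = €15,596.7000
Growing perpetuity: P = D₁ / (r − g) = €15,596.7000 / (0.141 − 0.061) = €194,958.75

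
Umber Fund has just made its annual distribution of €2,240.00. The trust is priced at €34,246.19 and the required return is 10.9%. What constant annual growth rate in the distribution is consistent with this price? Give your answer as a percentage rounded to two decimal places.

P = D₀(1+g)/(r−g) ⇒ P(r−g) = D₀(1+g) ⇒ g(P+D₀) = P·r − D₀
g = (P·r − D₀)/(P + D₀) = (€34,246.19×0.109 − €2,240.00) / (€34,246.19 + €2,240.00) = 0.040915

4.09%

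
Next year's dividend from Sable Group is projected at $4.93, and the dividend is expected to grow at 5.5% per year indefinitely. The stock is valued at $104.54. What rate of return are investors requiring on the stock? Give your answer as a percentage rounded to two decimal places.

10.22%

P = D₁/(r − g) ⇒ r = D₁/P + g = $4.9300/$104.54 + 0.055 = 0.047159 + 0.055 = 0.102159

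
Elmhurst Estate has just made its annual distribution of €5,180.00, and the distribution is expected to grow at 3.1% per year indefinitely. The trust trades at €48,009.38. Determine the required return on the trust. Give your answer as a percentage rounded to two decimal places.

D₁ = €5,180.00 × 1.031 = €5,340.5800
P = D₁/(r − g) ⇒ r = D₁/P + g = €5,340.5800/€48,009.38 + 0.031 = 0.111240 + 0.031 = 0.142240

14.22%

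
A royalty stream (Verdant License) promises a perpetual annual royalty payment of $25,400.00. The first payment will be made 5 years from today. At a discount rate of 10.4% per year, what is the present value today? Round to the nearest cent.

$164408.43

Value at end of year 4: C / r = $25,400.00 / 0.104 = $244,230.7692
Discount to today: PV = $244,230.7692 / (1 + 0.104)^4 = $244,230.7692 / 1.485512 = $164,408.43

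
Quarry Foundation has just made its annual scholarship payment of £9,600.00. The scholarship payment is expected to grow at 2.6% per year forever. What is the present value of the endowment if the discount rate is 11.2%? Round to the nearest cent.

£114530.23

D₁ = D₀ × (1 + g) = £9,600.00 × 1.026 = £9,849.6000
Growing perpetuity: P = D₁ / (r − g) = £9,849.6000 / (0.112 − 0.026) = £114,530.23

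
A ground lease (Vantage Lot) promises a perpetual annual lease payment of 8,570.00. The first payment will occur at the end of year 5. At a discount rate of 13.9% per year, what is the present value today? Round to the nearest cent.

36632.89

Value at end of year 4: C / r = 8,570.00 / 0.139 = 61,654.6763
Discount to today: PV = 61,654.6763 / (1 + 0.139)^4 = 61,654.6763 / 1.683042 = 36,632.89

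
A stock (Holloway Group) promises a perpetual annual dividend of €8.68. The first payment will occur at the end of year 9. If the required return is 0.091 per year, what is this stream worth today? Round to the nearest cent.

Value at end of year 8: C / r = €8.68 / 0.091 = €95.3846
Discount to today: PV = €95.3846 / (1 + 0.091)^8 = €95.3846 / 2.007234 = €47.52

€47.52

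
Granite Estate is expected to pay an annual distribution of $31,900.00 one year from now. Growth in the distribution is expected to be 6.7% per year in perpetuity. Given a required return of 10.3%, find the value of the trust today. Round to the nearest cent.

Growing perpetuity: P = D₁ / (r − g) = $31,900.0000 / (0.103 − 0.067) = $886,111.11

$886111.11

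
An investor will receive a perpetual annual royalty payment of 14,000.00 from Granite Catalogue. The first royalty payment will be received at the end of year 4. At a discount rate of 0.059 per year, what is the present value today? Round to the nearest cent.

199796.62

Value at end of year 3: C / r = 14,000.00 / 0.059 = 237,288.1356
Discount to today: PV = 237,288.1356 / (1 + 0.059)^3 = 237,288.1356 / 1.187648 = 199,796.62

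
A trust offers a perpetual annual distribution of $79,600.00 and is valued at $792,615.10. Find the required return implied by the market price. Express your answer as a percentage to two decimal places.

P = C/r ⇒ r = C/P = $79,600.00/$792,615.10 = 0.100427

10.04%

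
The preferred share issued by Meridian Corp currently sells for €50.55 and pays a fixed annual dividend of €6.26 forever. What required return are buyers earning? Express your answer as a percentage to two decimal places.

P = C/r ⇒ r = C/P = €6.26/€50.55 = 0.123838

12.38%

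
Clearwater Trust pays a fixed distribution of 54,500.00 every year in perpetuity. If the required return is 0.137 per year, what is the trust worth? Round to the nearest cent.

397810.22

Level perpetuity: PV = C / r = 54,500.00 / 0.137 = 397,810.22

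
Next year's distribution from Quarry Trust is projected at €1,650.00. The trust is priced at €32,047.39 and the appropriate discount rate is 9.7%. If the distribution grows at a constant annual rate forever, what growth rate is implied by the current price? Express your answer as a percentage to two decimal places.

P = D₁/(r−g) ⇒ g = r − D₁/P = 0.097 − €1,650.00/€32,047.39 = 0.045514

4.55%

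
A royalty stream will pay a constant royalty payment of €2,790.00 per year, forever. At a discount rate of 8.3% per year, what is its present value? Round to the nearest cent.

€33614.46

Level perpetuity: PV = C / r = €2,790.00 / 0.083 = €33,614.46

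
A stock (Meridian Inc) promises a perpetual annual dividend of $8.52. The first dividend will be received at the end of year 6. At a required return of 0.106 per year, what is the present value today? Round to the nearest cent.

$48.57

Value at end of year 5: C / r = $8.52 / 0.106 = $80.3774
Discount to today: PV = $80.3774 / (1 + 0.106)^5 = $80.3774 / 1.654915 = $48.57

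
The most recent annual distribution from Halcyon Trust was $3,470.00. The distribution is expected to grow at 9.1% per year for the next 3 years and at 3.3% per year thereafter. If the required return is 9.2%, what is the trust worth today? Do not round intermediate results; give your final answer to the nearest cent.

D_1 = 3785.77000
D_2 = 4130.27507
D_3 = 4506.13010
Terminal value at year 3: TV = D_3×(1+g_2)/(r−g_2) = 4654.83239/0.059 = 78895.46432
P_0 = D_1/(1+r)^1 + D_2/(1+r)^2 + D_3/(1+r)^3 + TV/(1+r)^3
    = 3466.82234 + 3463.64760 + 3460.47576 + 60587.65187 = 70978.59757

$70978.60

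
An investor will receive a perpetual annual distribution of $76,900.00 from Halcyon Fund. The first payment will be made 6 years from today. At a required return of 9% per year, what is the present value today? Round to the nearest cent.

Value at end of year 5: C / r = $76,900.00 / 0.09 = $854,444.4444
Discount to today: PV = $854,444.4444 / (1 + 0.09)^5 = $854,444.4444 / 1.538624 = $555,330.26

$555330.26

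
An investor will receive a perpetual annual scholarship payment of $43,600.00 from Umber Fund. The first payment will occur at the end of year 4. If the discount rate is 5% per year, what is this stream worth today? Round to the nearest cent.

Value at end of year 3: C / r = $43,600.00 / 0.05 = $872,000.0000
Discount to today: PV = $872,000.0000 / (1 + 0.05)^3 = $872,000.0000 / 1.157625 = $753,266.39

$753266.39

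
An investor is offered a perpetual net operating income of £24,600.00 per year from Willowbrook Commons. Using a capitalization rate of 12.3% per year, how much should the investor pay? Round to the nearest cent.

Level perpetuity: PV = C / r = £24,600.00 / 0.123 = £200,000.00

£200000.00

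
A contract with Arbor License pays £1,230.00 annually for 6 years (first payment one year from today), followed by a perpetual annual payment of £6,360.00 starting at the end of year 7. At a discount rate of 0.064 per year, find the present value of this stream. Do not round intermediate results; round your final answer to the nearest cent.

PV of 6-year annuity: £1,230.00 × [1 − (1+0.064)^−6] / 0.064 = 5973.03612
Perpetuity value at year 6: £6,360.00 / 0.064 = 99375.00000
PV of perpetuity: 99375.00000 / (1+0.064)^6 = 68490.03276
Total PV = 5973.03612 + 68490.03276 = 74463.06887

£74463.07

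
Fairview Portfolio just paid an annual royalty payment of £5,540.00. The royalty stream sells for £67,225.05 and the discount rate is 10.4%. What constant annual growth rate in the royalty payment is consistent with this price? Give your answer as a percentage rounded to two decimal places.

P = D₀(1+g)/(r−g) ⇒ P(r−g) = D₀(1+g) ⇒ g(P+D₀) = P·r − D₀
g = (P·r − D₀)/(P + D₀) = (£67,225.05×0.104 − £5,540.00) / (£67,225.05 + £5,540.00) = 0.019946

1.99%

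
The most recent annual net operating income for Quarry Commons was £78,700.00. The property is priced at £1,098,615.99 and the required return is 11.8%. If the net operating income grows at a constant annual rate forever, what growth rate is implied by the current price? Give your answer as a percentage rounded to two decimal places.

4.33%

P = D₀(1+g)/(r−g) ⇒ P(r−g) = D₀(1+g) ⇒ g(P+D₀) = P·r − D₀
g = (P·r − D₀)/(P + D₀) = (£1,098,615.99×0.118 − £78,700.00) / (£1,098,615.99 + £78,700.00) = 0.043265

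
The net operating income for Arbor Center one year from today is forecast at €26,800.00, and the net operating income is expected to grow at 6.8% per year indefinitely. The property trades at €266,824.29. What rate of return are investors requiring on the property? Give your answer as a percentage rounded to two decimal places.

P = D₁/(r − g) ⇒ r = D₁/P + g = €26,800.0000/€266,824.29 + 0.068 = 0.100441 + 0.068 = 0.168441

16.84%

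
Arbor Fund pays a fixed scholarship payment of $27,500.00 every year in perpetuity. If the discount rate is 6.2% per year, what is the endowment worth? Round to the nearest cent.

$443548.39

Level perpetuity: PV = C / r = $27,500.00 / 0.062 = $443,548.39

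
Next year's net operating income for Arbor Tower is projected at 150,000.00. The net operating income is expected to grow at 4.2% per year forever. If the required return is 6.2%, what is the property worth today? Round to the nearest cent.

Growing perpetuity: P = D₁ / (r − g) = 150,000.0000 / (0.062 − 0.042) = 7,500,000.00

7500000.00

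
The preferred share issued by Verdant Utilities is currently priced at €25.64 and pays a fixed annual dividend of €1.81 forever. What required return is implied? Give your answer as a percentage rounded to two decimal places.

P = C/r ⇒ r = C/P = €1.81/€25.64 = 0.070593

7.06%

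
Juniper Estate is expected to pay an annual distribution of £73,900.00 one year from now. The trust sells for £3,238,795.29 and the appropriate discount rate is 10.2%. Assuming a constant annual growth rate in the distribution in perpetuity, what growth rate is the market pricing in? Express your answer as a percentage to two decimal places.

7.92%

P = D₁/(r−g) ⇒ g = r − D₁/P = 0.102 − £73,900.00/£3,238,795.29 = 0.079183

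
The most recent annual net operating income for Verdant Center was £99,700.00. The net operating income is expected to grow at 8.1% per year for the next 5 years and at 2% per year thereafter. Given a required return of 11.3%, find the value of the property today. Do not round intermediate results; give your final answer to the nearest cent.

£1402188.14

D_1 = 107775.70000
D_2 = 116505.53170
D_3 = 125942.47977
D_4 = 136143.82063
D_5 = 147171.47010
Terminal value at year 5: TV = D_5×(1+g_2)/(r−g_2) = 150114.89950/0.093 = 1614138.70432
P_0 = D_1/(1+r)^1 + D_2/(1+r)^2 + D_3/(1+r)^3 + D_4/(1+r)^4 + D_5/(1+r)^5 + TV/(1+r)^5
    = 96833.51303 + 94049.44078 + 91345.41373 + 88719.13049 + 86168.35585 + 945072.28999 = 1402188.14387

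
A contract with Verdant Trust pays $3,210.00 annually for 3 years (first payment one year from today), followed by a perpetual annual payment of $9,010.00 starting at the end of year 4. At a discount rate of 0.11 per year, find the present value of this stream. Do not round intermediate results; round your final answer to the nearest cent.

PV of 3-year annuity: $3,210.00 × [1 − (1+0.11)^−3] / 0.11 = 7844.32424
Perpetuity value at year 3: $9,010.00 / 0.11 = 81909.09091
PV of perpetuity: 81909.09091 / (1+0.11)^3 = 59891.22132
Total PV = 7844.32424 + 59891.22132 = 67735.54556

$67735.55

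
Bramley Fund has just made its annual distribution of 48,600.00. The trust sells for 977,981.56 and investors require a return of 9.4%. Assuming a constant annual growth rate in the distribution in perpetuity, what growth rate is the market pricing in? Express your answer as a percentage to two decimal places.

4.22%

P = D₀(1+g)/(r−g) ⇒ P(r−g) = D₀(1+g) ⇒ g(P+D₀) = P·r − D₀
g = (P·r − D₀)/(P + D₀) = (977,981.56×0.094 − 48,600.00) / (977,981.56 + 48,600.00) = 0.042208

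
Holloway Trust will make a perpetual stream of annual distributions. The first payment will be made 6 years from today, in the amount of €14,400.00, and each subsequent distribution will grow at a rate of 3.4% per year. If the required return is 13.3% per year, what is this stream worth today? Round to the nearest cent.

€77907.23

Value at end of year 5: C₁ / (r − g) = €14,400.00 / (0.133 − 0.034) = €145,454.5455
Discount to today: PV = €145,454.5455 / (1 + 0.133)^5 = €145,454.5455 / 1.867022 = €77,907.23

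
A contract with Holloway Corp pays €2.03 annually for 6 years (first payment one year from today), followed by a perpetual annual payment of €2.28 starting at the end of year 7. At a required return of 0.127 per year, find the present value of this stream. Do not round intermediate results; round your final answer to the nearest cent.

€16.94

PV of 6-year annuity: €2.03 × [1 − (1+0.127)^−6] / 0.127 = 8.18328
Perpetuity value at year 6: €2.28 / 0.127 = 17.95276
PV of perpetuity: 17.95276 / (1+0.127)^6 = 8.76168
Total PV = 8.18328 + 8.76168 = 16.94496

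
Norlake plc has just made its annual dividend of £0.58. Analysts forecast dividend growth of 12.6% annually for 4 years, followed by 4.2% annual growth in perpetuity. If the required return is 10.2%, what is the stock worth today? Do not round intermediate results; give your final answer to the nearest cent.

D_1 = 0.65308
D_2 = 0.73537
D_3 = 0.82802
D_4 = 0.93236
Terminal value at year 4: TV = D_4×(1+g_2)/(r−g_2) = 0.97151/0.06 = 16.19191
P_0 = D_1/(1+r)^1 + D_2/(1+r)^2 + D_3/(1+r)^3 + D_4/(1+r)^4 + TV/(1+r)^4
    = 0.59263 + 0.60554 + 0.61873 + 0.63220 + 10.97922 = 13.42832

£13.43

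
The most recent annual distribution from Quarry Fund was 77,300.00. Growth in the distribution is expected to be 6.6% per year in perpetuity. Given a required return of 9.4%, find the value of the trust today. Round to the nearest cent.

2942921.43

D₁ = D₀ × (1 + g) = 77,300.00 × 1.066 = 82,401.8000
Growing perpetuity: P = D₁ / (r − g) = 82,401.8000 / (0.094 − 0.066) = 2,942,921.43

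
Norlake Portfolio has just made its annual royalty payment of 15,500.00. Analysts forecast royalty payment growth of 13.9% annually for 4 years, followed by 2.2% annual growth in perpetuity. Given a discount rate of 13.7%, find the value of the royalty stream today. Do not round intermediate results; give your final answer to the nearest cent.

D_1 = 17654.50000
D_2 = 20108.47550
D_3 = 22903.55359
D_4 = 26087.14754
Terminal value at year 4: TV = D_4×(1+g_2)/(r−g_2) = 26661.06479/0.115 = 231835.34600
P_0 = D_1/(1+r)^1 + D_2/(1+r)^2 + D_3/(1+r)^3 + D_4/(1+r)^4 + TV/(1+r)^4
    = 15527.26473 + 15554.57742 + 15581.93816 + 15609.34702 + 138719.58829 = 200992.71562

200992.72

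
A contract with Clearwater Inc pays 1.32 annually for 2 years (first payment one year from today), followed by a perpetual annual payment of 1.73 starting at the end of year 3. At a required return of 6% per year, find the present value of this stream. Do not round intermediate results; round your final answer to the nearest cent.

PV of 2-year annuity: 1.32 × [1 − (1+0.06)^−2] / 0.06 = 2.42008
Perpetuity value at year 2: 1.73 / 0.06 = 28.83333
PV of perpetuity: 28.83333 / (1+0.06)^2 = 25.66156
Total PV = 2.42008 + 25.66156 = 28.08164

28.08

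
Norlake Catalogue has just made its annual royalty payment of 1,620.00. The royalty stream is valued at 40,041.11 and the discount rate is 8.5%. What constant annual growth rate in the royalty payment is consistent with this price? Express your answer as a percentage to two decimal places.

P = D₀(1+g)/(r−g) ⇒ P(r−g) = D₀(1+g) ⇒ g(P+D₀) = P·r − D₀
g = (P·r − D₀)/(P + D₀) = (40,041.11×0.085 − 1,620.00) / (40,041.11 + 1,620.00) = 0.042810

4.28%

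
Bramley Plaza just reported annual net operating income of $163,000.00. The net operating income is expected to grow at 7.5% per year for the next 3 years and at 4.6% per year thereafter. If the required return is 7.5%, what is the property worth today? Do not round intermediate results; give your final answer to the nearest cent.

D_1 = 175225.00000
D_2 = 188366.87500
D_3 = 202494.39062
Terminal value at year 3: TV = D_3×(1+g_2)/(r−g_2) = 211809.13259/0.029 = 7303763.19289
P_0 = D_1/(1+r)^1 + D_2/(1+r)^2 + D_3/(1+r)^3 + TV/(1+r)^3
    = 163000.00000 + 163000.00000 + 163000.00000 + 5879241.37931 = 6368241.37931

$6368241.38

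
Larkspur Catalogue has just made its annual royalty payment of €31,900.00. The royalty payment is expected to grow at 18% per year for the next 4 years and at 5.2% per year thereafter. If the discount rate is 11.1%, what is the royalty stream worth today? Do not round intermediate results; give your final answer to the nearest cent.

D_1 = 37642.00000
D_2 = 44417.56000
D_3 = 52412.72080
D_4 = 61847.01054
Terminal value at year 4: TV = D_4×(1+g_2)/(r−g_2) = 65063.05509/0.059 = 1102763.64563
P_0 = D_1/(1+r)^1 + D_2/(1+r)^2 + D_3/(1+r)^3 + D_4/(1+r)^4 + TV/(1+r)^4
    = 33881.18812 + 35985.42032 + 38220.33842 + 40594.05881 + 723812.70956 = 872493.71522

€872493.72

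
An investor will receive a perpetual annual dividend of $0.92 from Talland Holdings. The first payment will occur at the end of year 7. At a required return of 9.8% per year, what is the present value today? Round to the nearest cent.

$5.36

Value at end of year 6: C / r = $0.92 / 0.098 = $9.3878
Discount to today: PV = $9.3878 / (1 + 0.098)^6 = $9.3878 / 1.752323 = $5.36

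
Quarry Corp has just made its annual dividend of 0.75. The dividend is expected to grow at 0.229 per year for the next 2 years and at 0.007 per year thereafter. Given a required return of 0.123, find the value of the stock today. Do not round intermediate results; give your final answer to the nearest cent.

9.52

D_1 = 0.92175
D_2 = 1.13283
Terminal value at year 2: TV = D_2×(1+g_2)/(r−g_2) = 1.14076/0.116 = 9.83414
P_0 = D_1/(1+r)^1 + D_2/(1+r)^2 + TV/(1+r)^2
    = 0.82079 + 0.89827 + 7.79789 = 9.51695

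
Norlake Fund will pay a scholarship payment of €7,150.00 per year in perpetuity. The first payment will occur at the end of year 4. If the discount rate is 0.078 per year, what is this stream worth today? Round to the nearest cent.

Value at end of year 3: C / r = €7,150.00 / 0.078 = €91,666.6667
Discount to today: PV = €91,666.6667 / (1 + 0.078)^3 = €91,666.6667 / 1.252727 = €73,173.72

€73173.72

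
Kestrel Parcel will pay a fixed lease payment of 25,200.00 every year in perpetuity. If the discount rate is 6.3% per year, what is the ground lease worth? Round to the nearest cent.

400000.00

Level perpetuity: PV = C / r = 25,200.00 / 0.063 = 400,000.00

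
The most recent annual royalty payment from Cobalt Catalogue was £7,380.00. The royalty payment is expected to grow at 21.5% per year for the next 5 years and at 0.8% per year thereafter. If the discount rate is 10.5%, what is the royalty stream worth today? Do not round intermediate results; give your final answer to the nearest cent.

D_1 = 8966.70000
D_2 = 10894.54050
D_3 = 13236.86671
D_4 = 16082.79305
D_5 = 19540.59356
Terminal value at year 5: TV = D_5×(1+g_2)/(r−g_2) = 19696.91830/0.097 = 203061.01344
P_0 = D_1/(1+r)^1 + D_2/(1+r)^2 + D_3/(1+r)^3 + D_4/(1+r)^4 + D_5/(1+r)^5 + TV/(1+r)^5
    = 8114.66063 + 8922.45490 + 9810.66309 + 10787.29018 + 11861.13807 + 123258.01212 = 172754.21899

£172754.22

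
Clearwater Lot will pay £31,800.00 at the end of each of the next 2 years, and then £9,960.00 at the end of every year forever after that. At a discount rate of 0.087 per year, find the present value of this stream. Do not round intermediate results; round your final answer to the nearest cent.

PV of 2-year annuity: £31,800.00 × [1 − (1+0.087)^−2] / 0.087 = 56168.19669
Perpetuity value at year 2: £9,960.00 / 0.087 = 114482.75862
PV of perpetuity: 114482.75862 / (1+0.087)^2 = 96890.45551
Total PV = 56168.19669 + 96890.45551 = 153058.65220

£153058.65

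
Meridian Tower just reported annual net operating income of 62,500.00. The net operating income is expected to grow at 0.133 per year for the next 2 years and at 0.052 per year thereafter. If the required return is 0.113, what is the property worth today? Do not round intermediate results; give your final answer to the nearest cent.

D_1 = 70812.50000
D_2 = 80230.56250
Terminal value at year 2: TV = D_2×(1+g_2)/(r−g_2) = 84402.55175/0.061 = 1383648.38934
P_0 = D_1/(1+r)^1 + D_2/(1+r)^2 + TV/(1+r)^2
    = 63623.09075 + 64766.36282 + 1116954.32267 = 1245343.77624

1245343.78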